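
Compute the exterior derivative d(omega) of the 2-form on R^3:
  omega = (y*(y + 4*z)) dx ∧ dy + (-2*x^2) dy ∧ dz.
d(omega) = (-4*x + 4*y) dx ∧ dy ∧ dz

For a 2-form omega = sum_{i<j} g_{ij} dx_i ∧ dx_j, the exterior derivative is
  d(omega) = sum_{i<j} d(g_{ij}) ∧ dx_i ∧ dx_j = sum_{i<j, k} (∂g_{ij}/∂x_k) dx_k ∧ dx_i ∧ dx_j.
Expand each term, using dx_k ∧ dx_i ∧ dx_j = sgn(permutation) dx_{(a)} ∧ dx_{(b)} ∧ dx_{(c)} with (a < b < c) sorted:
  d(y*(y + 4*z)) includes (∂/∂z)(y*(y + 4*z)) dz = (4*y) dz, which multiplied by dx ∧ dy gives (4*y) dx ∧ dy ∧ dz
  d(-2*x^2) includes (∂/∂x)(-2*x^2) dx = (-4*x) dx, which multiplied by dy ∧ dz gives (-4*x) dx ∧ dy ∧ dz
Collecting like 3-forms: d(omega) = (-4*x + 4*y) dx ∧ dy ∧ dz.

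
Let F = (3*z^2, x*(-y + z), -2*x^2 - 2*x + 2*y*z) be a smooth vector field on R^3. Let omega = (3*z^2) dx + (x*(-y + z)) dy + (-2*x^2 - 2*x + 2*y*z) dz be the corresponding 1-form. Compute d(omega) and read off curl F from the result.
d(omega) = (-x + 2*z) dy ∧ dz + (4*x + 6*z + 2) dz ∧ dx + (-y + z) dx ∧ dy; curl F = (-x + 2*z, 4*x + 6*z + 2, -y + z)

d omega = sum_{i<j} (∂f_j/∂x_i - ∂f_i/∂x_j) dx_i ∧ dx_j. Under the identification (dy ∧ dz, dz ∧ dx, dx ∧ dy) ↔ (e_x, e_y, e_z), the coefficients are exactly the components of curl F. Compute:
  ∂R/∂y - ∂Q/∂z = (2*z) - (x) = -x + 2*z
  ∂P/∂z - ∂R/∂x = (6*z) - (-4*x - 2) = 4*x + 6*z + 2
  ∂Q/∂x - ∂P/∂y = (-y + z) - (0) = -y + z.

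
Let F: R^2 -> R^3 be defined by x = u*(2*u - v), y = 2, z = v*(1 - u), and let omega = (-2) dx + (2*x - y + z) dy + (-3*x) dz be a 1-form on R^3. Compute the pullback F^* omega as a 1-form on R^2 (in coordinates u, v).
F^* omega = (6*u^2*v - 3*u*v^2 - 8*u + 2*v) du + (u*(6*u^2 - 3*u*v - 6*u + 3*v + 2)) dv

Using F^*(f dg) = (f ∘ F) d(g ∘ F), substitute each coordinate x_i by F_i(u, v) in f_i, and replace dx_i by d F_i = (∂F_i/∂u) du + (∂F_i/∂v) dv.
  For the x component: f_1(F) = -2; d F_1 = (4*u - v) du + (-u) dv
  For the y component: f_2(F) = 4*u^2 - 3*u*v + v - 2; d F_2 = (0) du + (0) dv
  For the z component: f_3(F) = 3*u*(-2*u + v); d F_3 = (-v) du + (1 - u) dv
Combining and collecting du, dv coefficients:
  coeff of du: 6*u^2*v - 3*u*v^2 - 8*u + 2*v
  coeff of dv: u*(6*u^2 - 3*u*v - 6*u + 3*v + 2)
F^* omega = (6*u^2*v - 3*u*v^2 - 8*u + 2*v) du + (u*(6*u^2 - 3*u*v - 6*u + 3*v + 2)) dv.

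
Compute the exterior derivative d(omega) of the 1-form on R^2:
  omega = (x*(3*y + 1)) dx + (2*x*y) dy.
d(omega) = (-3*x + 2*y) dx ∧ dy

For a 1-form omega = sum_i f_i dx_i, the exterior derivative is
  d(omega) = sum_{i < j} (∂f_j/∂x_i - ∂f_i/∂x_j) dx_i ∧ dx_j.
  coefficient of dx ∧ dy: ∂f_2/∂x - ∂f_1/∂y = ∂(2*x*y)/∂x - ∂(x*(3*y + 1))/∂y = -3*x + 2*y
Assembling: d(omega) = (-3*x + 2*y) dx ∧ dy.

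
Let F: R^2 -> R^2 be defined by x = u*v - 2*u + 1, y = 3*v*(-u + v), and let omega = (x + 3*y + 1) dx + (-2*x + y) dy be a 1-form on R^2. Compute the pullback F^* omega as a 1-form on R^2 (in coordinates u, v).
F^* omega = (7*u*v^2 + 2*u*v + 4*u - 18*v^2 + 8*v - 4) du + (7*u^2*v - 14*u^2 - 30*u*v^2 + 24*u*v + 8*u + 18*v^3 - 12*v) dv

Using F^*(f dg) = (f ∘ F) d(g ∘ F), substitute each coordinate x_i by F_i(u, v) in f_i, and replace dx_i by d F_i = (∂F_i/∂u) du + (∂F_i/∂v) dv.
  For the x component: f_1(F) = -8*u*v - 2*u + 9*v^2 + 2; d F_1 = (v - 2) du + (u) dv
  For the y component: f_2(F) = -5*u*v + 4*u + 3*v^2 - 2; d F_2 = (-3*v) du + (-3*u + 6*v) dv
Combining and collecting du, dv coefficients:
  coeff of du: 7*u*v^2 + 2*u*v + 4*u - 18*v^2 + 8*v - 4
  coeff of dv: 7*u^2*v - 14*u^2 - 30*u*v^2 + 24*u*v + 8*u + 18*v^3 - 12*v
F^* omega = (7*u*v^2 + 2*u*v + 4*u - 18*v^2 + 8*v - 4) du + (7*u^2*v - 14*u^2 - 30*u*v^2 + 24*u*v + 8*u + 18*v^3 - 12*v) dv.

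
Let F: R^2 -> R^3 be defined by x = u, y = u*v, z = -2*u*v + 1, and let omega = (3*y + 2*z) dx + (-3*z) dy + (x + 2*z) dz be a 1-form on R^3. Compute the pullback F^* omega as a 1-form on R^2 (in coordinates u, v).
F^* omega = (14*u*v^2 - 3*u*v - 7*v + 2) du + (u*(14*u*v - 2*u - 7)) dv

Using F^*(f dg) = (f ∘ F) d(g ∘ F), substitute each coordinate x_i by F_i(u, v) in f_i, and replace dx_i by d F_i = (∂F_i/∂u) du + (∂F_i/∂v) dv.
  For the x component: f_1(F) = -u*v + 2; d F_1 = (1) du + (0) dv
  For the y component: f_2(F) = 6*u*v - 3; d F_2 = (v) du + (u) dv
  For the z component: f_3(F) = -4*u*v + u + 2; d F_3 = (-2*v) du + (-2*u) dv
Combining and collecting du, dv coefficients:
  coeff of du: 14*u*v^2 - 3*u*v - 7*v + 2
  coeff of dv: u*(14*u*v - 2*u - 7)
F^* omega = (14*u*v^2 - 3*u*v - 7*v + 2) du + (u*(14*u*v - 2*u - 7)) dv.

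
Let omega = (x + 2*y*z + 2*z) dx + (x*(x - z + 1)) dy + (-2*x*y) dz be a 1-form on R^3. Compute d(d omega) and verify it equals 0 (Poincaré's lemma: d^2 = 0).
d(d omega) = 0

Step 1: d omega = sum_{i<j} (∂f_j/∂x_i - ∂f_i/∂x_j) dx_i ∧ dx_j:
  coeff of dx ∧ dy: 2*x - 3*z + 1
  coeff of dx ∧ dz: -4*y - 2
  coeff of dy ∧ dz: -x
Step 2: Apply d again to each 2-form coefficient. The only possible 3-form in R^3 is dx ∧ dy ∧ dz, with coefficient
  ∂(coeff of dy∧dz)/∂x - ∂(coeff of dx∧dz)/∂y + ∂(coeff of dx∧dy)/∂z
  = ∂/∂x (-x) - ∂/∂y (-4*y - 2) + ∂/∂z (2*x - 3*z + 1).
Each of these terms simplifies to sums of mixed partials that cancel in pairs. The result is 0 (by equality of mixed partials for smooth functions — Schwarz / Clairaut).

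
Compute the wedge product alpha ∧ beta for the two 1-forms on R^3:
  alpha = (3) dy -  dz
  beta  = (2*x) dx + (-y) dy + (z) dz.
alpha ∧ beta = (-6*x) dx ∧ dy + (-y + 3*z) dy ∧ dz + (2*x) dx ∧ dz

Distribute the wedge, using dx_i ∧ dx_j = -dx_j ∧ dx_i and dx_i ∧ dx_i = 0. For each pair (i, j) with i < j, the coefficient of dx_i ∧ dx_j in alpha ∧ beta is (alpha_i * beta_j - alpha_j * beta_i). Collecting: alpha ∧ beta = (-6*x) dx ∧ dy + (-y + 3*z) dy ∧ dz + (2*x) dx ∧ dz.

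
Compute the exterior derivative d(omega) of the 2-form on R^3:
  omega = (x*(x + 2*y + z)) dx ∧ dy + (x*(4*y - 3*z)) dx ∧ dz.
d(omega) = (-3*x) dx ∧ dy ∧ dz

For a 2-form omega = sum_{i<j} g_{ij} dx_i ∧ dx_j, the exterior derivative is
  d(omega) = sum_{i<j} d(g_{ij}) ∧ dx_i ∧ dx_j = sum_{i<j, k} (∂g_{ij}/∂x_k) dx_k ∧ dx_i ∧ dx_j.
Expand each term, using dx_k ∧ dx_i ∧ dx_j = sgn(permutation) dx_{(a)} ∧ dx_{(b)} ∧ dx_{(c)} with (a < b < c) sorted:
  d(x*(x + 2*y + z)) includes (∂/∂z)(x*(x + 2*y + z)) dz = (x) dz, which multiplied by dx ∧ dy gives (x) dx ∧ dy ∧ dz
  d(x*(4*y - 3*z)) includes (∂/∂y)(x*(4*y - 3*z)) dy = (4*x) dy, which multiplied by dx ∧ dz gives (-4*x) dx ∧ dy ∧ dz
Collecting like 3-forms: d(omega) = (-3*x) dx ∧ dy ∧ dz.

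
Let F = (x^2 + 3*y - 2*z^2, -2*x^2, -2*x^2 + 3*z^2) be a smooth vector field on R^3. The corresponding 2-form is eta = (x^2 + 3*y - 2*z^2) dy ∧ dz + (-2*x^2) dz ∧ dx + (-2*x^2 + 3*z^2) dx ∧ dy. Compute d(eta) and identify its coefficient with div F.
d(eta) = (2*x + 6*z) dx ∧ dy ∧ dz; div F = 2*x + 6*z

For a 2-form in R^3 of the form above, applying d gives a 3-form with coefficient ∂P/∂x + ∂Q/∂y + ∂R/∂z:
  ∂P/∂x = 2*x
  ∂Q/∂y = 0
  ∂R/∂z = 6*z
Sum = 2*x + 6*z, which is exactly div F.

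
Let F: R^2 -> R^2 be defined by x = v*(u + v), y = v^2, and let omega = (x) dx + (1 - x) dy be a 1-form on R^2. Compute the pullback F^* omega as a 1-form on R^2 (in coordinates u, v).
F^* omega = (v^2*(u + v)) du + (v*(u^2 + u*v + 2)) dv

Using F^*(f dg) = (f ∘ F) d(g ∘ F), substitute each coordinate x_i by F_i(u, v) in f_i, and replace dx_i by d F_i = (∂F_i/∂u) du + (∂F_i/∂v) dv.
  For the x component: f_1(F) = v*(u + v); d F_1 = (v) du + (u + 2*v) dv
  For the y component: f_2(F) = -u*v - v^2 + 1; d F_2 = (0) du + (2*v) dv
Combining and collecting du, dv coefficients:
  coeff of du: v^2*(u + v)
  coeff of dv: v*(u^2 + u*v + 2)
F^* omega = (v^2*(u + v)) du + (v*(u^2 + u*v + 2)) dv.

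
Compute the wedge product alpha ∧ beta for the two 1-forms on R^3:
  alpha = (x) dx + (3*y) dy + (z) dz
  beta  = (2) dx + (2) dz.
alpha ∧ beta = (2*x - 2*z) dx ∧ dz + (-6*y) dx ∧ dy + (6*y) dy ∧ dz

Distribute the wedge, using dx_i ∧ dx_j = -dx_j ∧ dx_i and dx_i ∧ dx_i = 0. For each pair (i, j) with i < j, the coefficient of dx_i ∧ dx_j in alpha ∧ beta is (alpha_i * beta_j - alpha_j * beta_i). Collecting: alpha ∧ beta = (2*x - 2*z) dx ∧ dz + (-6*y) dx ∧ dy + (6*y) dy ∧ dz.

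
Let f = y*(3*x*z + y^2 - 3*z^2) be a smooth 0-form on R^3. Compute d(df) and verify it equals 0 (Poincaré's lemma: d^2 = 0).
d(df) = 0

Step 1: df = sum_i (∂f/∂x_i) dx_i = (3*y*z) dx + (3*x*z + 3*y^2 - 3*z^2) dy + (3*y*(x - 2*z)) dz.
Step 2: Apply d again. Using the 1-form formula, the coefficient of dx ∧ dy in d(df) is ∂^2 f/∂x ∂y - ∂^2 f/∂y ∂x = (3*z) - (3*z) = 0 (equality of mixed partials for smooth f).
Similarly for dx ∧ dz and dy ∧ dz — all coefficients vanish. So d(df) = 0.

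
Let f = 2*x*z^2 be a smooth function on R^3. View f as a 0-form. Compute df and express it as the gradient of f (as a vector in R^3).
df = (2*z^2) dx + (0) dy + (4*x*z) dz; grad f = (2*z^2, 0, 4*x*z)

For a 0-form f, d f = (∂f/∂x) dx + (∂f/∂y) dy + (∂f/∂z) dz. The components of the vector representation are exactly the entries of grad f in Cartesian coordinates:
  ∂f/∂x = 2*z^2
  ∂f/∂y = 0
  ∂f/∂z = 4*x*z.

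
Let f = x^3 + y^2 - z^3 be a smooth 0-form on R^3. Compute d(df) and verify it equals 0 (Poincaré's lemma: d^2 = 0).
d(df) = 0

Step 1: df = sum_i (∂f/∂x_i) dx_i = (3*x^2) dx + (2*y) dy + (-3*z^2) dz.
Step 2: Apply d again. Using the 1-form formula, the coefficient of dx ∧ dy in d(df) is ∂^2 f/∂x ∂y - ∂^2 f/∂y ∂x = (0) - (0) = 0 (equality of mixed partials for smooth f).
Similarly for dx ∧ dz and dy ∧ dz — all coefficients vanish. So d(df) = 0.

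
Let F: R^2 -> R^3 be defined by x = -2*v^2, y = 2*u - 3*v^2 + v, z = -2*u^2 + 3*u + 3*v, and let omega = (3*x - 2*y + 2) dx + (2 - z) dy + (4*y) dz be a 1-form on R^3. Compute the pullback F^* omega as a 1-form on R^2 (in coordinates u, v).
F^* omega = (-28*u^2 + 48*u*v^2 - 16*u*v + 18*u - 36*v^2 + 6*v + 4) du + (-12*u^2*v + 2*u^2 + 34*u*v + 21*u - 10*v^2 - 11*v + 2) dv

Using F^*(f dg) = (f ∘ F) d(g ∘ F), substitute each coordinate x_i by F_i(u, v) in f_i, and replace dx_i by d F_i = (∂F_i/∂u) du + (∂F_i/∂v) dv.
  For the x component: f_1(F) = -4*u - 2*v + 2; d F_1 = (0) du + (-4*v) dv
  For the y component: f_2(F) = 2*u^2 - 3*u - 3*v + 2; d F_2 = (2) du + (1 - 6*v) dv
  For the z component: f_3(F) = 8*u - 12*v^2 + 4*v; d F_3 = (3 - 4*u) du + (3) dv
Combining and collecting du, dv coefficients:
  coeff of du: -28*u^2 + 48*u*v^2 - 16*u*v + 18*u - 36*v^2 + 6*v + 4
  coeff of dv: -12*u^2*v + 2*u^2 + 34*u*v + 21*u - 10*v^2 - 11*v + 2
F^* omega = (-28*u^2 + 48*u*v^2 - 16*u*v + 18*u - 36*v^2 + 6*v + 4) du + (-12*u^2*v + 2*u^2 + 34*u*v + 21*u - 10*v^2 - 11*v + 2) dv.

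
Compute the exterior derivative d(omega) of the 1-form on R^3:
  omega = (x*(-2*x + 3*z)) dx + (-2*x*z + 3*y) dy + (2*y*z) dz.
d(omega) = (-2*z) dx ∧ dy + (-3*x) dx ∧ dz + (2*x + 2*z) dy ∧ dz

For a 1-form omega = sum_i f_i dx_i, the exterior derivative is
  d(omega) = sum_{i < j} (∂f_j/∂x_i - ∂f_i/∂x_j) dx_i ∧ dx_j.
  coefficient of dx ∧ dy: ∂f_2/∂x - ∂f_1/∂y = ∂(-2*x*z + 3*y)/∂x - ∂(x*(-2*x + 3*z))/∂y = -2*z
  coefficient of dx ∧ dz: ∂f_3/∂x - ∂f_1/∂z = ∂(2*y*z)/∂x - ∂(x*(-2*x + 3*z))/∂z = -3*x
  coefficient of dy ∧ dz: ∂f_3/∂y - ∂f_2/∂z = ∂(2*y*z)/∂y - ∂(-2*x*z + 3*y)/∂z = 2*x + 2*z
Assembling: d(omega) = (-2*z) dx ∧ dy + (-3*x) dx ∧ dz + (2*x + 2*z) dy ∧ dz.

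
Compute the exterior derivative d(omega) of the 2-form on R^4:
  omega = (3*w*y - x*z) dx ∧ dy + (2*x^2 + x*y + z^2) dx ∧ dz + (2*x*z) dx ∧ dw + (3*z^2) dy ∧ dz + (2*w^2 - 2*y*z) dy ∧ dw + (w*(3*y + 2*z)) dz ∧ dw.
d(omega) = (-2*x) dx ∧ dy ∧ dz + (3*y) dx ∧ dy ∧ dw + (-2*x) dx ∧ dz ∧ dw + (3*w + 2*y) dy ∧ dz ∧ dw

For a 2-form omega = sum_{i<j} g_{ij} dx_i ∧ dx_j, the exterior derivative is
  d(omega) = sum_{i<j} d(g_{ij}) ∧ dx_i ∧ dx_j = sum_{i<j, k} (∂g_{ij}/∂x_k) dx_k ∧ dx_i ∧ dx_j.
Expand each term, using dx_k ∧ dx_i ∧ dx_j = sgn(permutation) dx_{(a)} ∧ dx_{(b)} ∧ dx_{(c)} with (a < b < c) sorted:
  d(3*w*y - x*z) includes (∂/∂z)(3*w*y - x*z) dz = (-x) dz, which multiplied by dx ∧ dy gives (-x) dx ∧ dy ∧ dz
  d(3*w*y - x*z) includes (∂/∂w)(3*w*y - x*z) dw = (3*y) dw, which multiplied by dx ∧ dy gives (3*y) dx ∧ dy ∧ dw
  d(2*x^2 + x*y + z^2) includes (∂/∂y)(2*x^2 + x*y + z^2) dy = (x) dy, which multiplied by dx ∧ dz gives (-x) dx ∧ dy ∧ dz
  d(2*x*z) includes (∂/∂z)(2*x*z) dz = (2*x) dz, which multiplied by dx ∧ dw gives (-2*x) dx ∧ dz ∧ dw
  d(2*w^2 - 2*y*z) includes (∂/∂z)(2*w^2 - 2*y*z) dz = (-2*y) dz, which multiplied by dy ∧ dw gives (2*y) dy ∧ dz ∧ dw
  d(w*(3*y + 2*z)) includes (∂/∂y)(w*(3*y + 2*z)) dy = (3*w) dy, which multiplied by dz ∧ dw gives (3*w) dy ∧ dz ∧ dw
Collecting like 3-forms: d(omega) = (-2*x) dx ∧ dy ∧ dz + (3*y) dx ∧ dy ∧ dw + (-2*x) dx ∧ dz ∧ dw + (3*w + 2*y) dy ∧ dz ∧ dw.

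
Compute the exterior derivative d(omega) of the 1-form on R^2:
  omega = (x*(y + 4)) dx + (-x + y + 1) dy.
d(omega) = (-x - 1) dx ∧ dy

For a 1-form omega = sum_i f_i dx_i, the exterior derivative is
  d(omega) = sum_{i < j} (∂f_j/∂x_i - ∂f_i/∂x_j) dx_i ∧ dx_j.
  coefficient of dx ∧ dy: ∂f_2/∂x - ∂f_1/∂y = ∂(-x + y + 1)/∂x - ∂(x*(y + 4))/∂y = -x - 1
Assembling: d(omega) = (-x - 1) dx ∧ dy.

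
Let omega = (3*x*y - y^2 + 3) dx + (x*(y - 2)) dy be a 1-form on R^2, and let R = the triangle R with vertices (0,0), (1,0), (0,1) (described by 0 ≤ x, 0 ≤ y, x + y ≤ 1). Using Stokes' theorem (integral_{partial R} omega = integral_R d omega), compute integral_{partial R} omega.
integral_(partial R) omega = -1

Stokes: integral_partial_R omega = integral_R d omega with d omega = (∂Q/∂x - ∂P/∂y) dx ∧ dy.
  ∂Q/∂x = y - 2
  ∂P/∂y = 3*x - 2*y
  integrand = ∂Q/∂x - ∂P/∂y = -3*x + 3*y - 2.
Integrating over R: integral_0^1 integral_0^{1-x} (-3*x + 3*y - 2) dy dx = -1.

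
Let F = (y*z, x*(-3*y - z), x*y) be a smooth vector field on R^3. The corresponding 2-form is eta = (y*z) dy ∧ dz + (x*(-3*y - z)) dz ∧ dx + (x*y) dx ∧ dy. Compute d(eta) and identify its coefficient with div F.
d(eta) = (-3*x) dx ∧ dy ∧ dz; div F = -3*x

For a 2-form in R^3 of the form above, applying d gives a 3-form with coefficient ∂P/∂x + ∂Q/∂y + ∂R/∂z:
  ∂P/∂x = 0
  ∂Q/∂y = -3*x
  ∂R/∂z = 0
Sum = -3*x, which is exactly div F.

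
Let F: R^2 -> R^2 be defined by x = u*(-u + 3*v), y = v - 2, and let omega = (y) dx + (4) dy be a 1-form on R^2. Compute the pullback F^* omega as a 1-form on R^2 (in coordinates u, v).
F^* omega = (-2*u*v + 4*u + 3*v^2 - 6*v) du + (3*u*v - 6*u + 4) dv

Using F^*(f dg) = (f ∘ F) d(g ∘ F), substitute each coordinate x_i by F_i(u, v) in f_i, and replace dx_i by d F_i = (∂F_i/∂u) du + (∂F_i/∂v) dv.
  For the x component: f_1(F) = v - 2; d F_1 = (-2*u + 3*v) du + (3*u) dv
  For the y component: f_2(F) = 4; d F_2 = (0) du + (1) dv
Combining and collecting du, dv coefficients:
  coeff of du: -2*u*v + 4*u + 3*v^2 - 6*v
  coeff of dv: 3*u*v - 6*u + 4
F^* omega = (-2*u*v + 4*u + 3*v^2 - 6*v) du + (3*u*v - 6*u + 4) dv.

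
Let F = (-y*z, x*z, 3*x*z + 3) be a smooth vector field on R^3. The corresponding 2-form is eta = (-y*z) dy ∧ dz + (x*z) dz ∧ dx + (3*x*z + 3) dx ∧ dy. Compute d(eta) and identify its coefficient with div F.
d(eta) = (3*x) dx ∧ dy ∧ dz; div F = 3*x

For a 2-form in R^3 of the form above, applying d gives a 3-form with coefficient ∂P/∂x + ∂Q/∂y + ∂R/∂z:
  ∂P/∂x = 0
  ∂Q/∂y = 0
  ∂R/∂z = 3*x
Sum = 3*x, which is exactly div F.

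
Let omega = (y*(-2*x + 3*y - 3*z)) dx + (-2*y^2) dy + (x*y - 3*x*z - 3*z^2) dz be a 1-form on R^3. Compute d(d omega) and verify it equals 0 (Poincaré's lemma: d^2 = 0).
d(d omega) = 0

Step 1: d omega = sum_{i<j} (∂f_j/∂x_i - ∂f_i/∂x_j) dx_i ∧ dx_j:
  coeff of dx ∧ dy: 2*x - 6*y + 3*z
  coeff of dx ∧ dz: 4*y - 3*z
  coeff of dy ∧ dz: x
Step 2: Apply d again to each 2-form coefficient. The only possible 3-form in R^3 is dx ∧ dy ∧ dz, with coefficient
  ∂(coeff of dy∧dz)/∂x - ∂(coeff of dx∧dz)/∂y + ∂(coeff of dx∧dy)/∂z
  = ∂/∂x (x) - ∂/∂y (4*y - 3*z) + ∂/∂z (2*x - 6*y + 3*z).
Each of these terms simplifies to sums of mixed partials that cancel in pairs. The result is 0 (by equality of mixed partials for smooth functions — Schwarz / Clairaut).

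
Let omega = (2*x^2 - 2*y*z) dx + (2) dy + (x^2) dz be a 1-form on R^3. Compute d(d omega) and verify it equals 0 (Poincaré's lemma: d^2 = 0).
d(d omega) = 0

Step 1: d omega = sum_{i<j} (∂f_j/∂x_i - ∂f_i/∂x_j) dx_i ∧ dx_j:
  coeff of dx ∧ dy: 2*z
  coeff of dx ∧ dz: 2*x + 2*y
  coeff of dy ∧ dz: 0
Step 2: Apply d again to each 2-form coefficient. The only possible 3-form in R^3 is dx ∧ dy ∧ dz, with coefficient
  ∂(coeff of dy∧dz)/∂x - ∂(coeff of dx∧dz)/∂y + ∂(coeff of dx∧dy)/∂z
  = ∂/∂x (0) - ∂/∂y (2*x + 2*y) + ∂/∂z (2*z).
Each of these terms simplifies to sums of mixed partials that cancel in pairs. The result is 0 (by equality of mixed partials for smooth functions — Schwarz / Clairaut).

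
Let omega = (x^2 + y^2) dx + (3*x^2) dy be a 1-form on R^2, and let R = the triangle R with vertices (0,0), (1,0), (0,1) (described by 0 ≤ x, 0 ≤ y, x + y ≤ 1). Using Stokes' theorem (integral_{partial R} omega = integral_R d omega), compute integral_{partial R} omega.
integral_(partial R) omega = 2/3

Stokes: integral_partial_R omega = integral_R d omega with d omega = (∂Q/∂x - ∂P/∂y) dx ∧ dy.
  ∂Q/∂x = 6*x
  ∂P/∂y = 2*y
  integrand = ∂Q/∂x - ∂P/∂y = 6*x - 2*y.
Integrating over R: integral_0^1 integral_0^{1-x} (6*x - 2*y) dy dx = 2/3.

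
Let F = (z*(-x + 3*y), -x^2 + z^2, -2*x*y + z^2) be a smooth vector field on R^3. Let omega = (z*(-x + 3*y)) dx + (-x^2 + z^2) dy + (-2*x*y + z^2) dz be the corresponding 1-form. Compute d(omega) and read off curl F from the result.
d(omega) = (-2*x - 2*z) dy ∧ dz + (-x + 5*y) dz ∧ dx + (-2*x - 3*z) dx ∧ dy; curl F = (-2*x - 2*z, -x + 5*y, -2*x - 3*z)

d omega = sum_{i<j} (∂f_j/∂x_i - ∂f_i/∂x_j) dx_i ∧ dx_j. Under the identification (dy ∧ dz, dz ∧ dx, dx ∧ dy) ↔ (e_x, e_y, e_z), the coefficients are exactly the components of curl F. Compute:
  ∂R/∂y - ∂Q/∂z = (-2*x) - (2*z) = -2*x - 2*z
  ∂P/∂z - ∂R/∂x = (-x + 3*y) - (-2*y) = -x + 5*y
  ∂Q/∂x - ∂P/∂y = (-2*x) - (3*z) = -2*x - 3*z.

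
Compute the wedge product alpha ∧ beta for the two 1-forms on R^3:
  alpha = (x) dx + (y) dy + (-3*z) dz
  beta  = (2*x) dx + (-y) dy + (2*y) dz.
alpha ∧ beta = (-3*x*y) dx ∧ dy + (2*x*(y + 3*z)) dx ∧ dz + (y*(2*y - 3*z)) dy ∧ dz

Distribute the wedge, using dx_i ∧ dx_j = -dx_j ∧ dx_i and dx_i ∧ dx_i = 0. For each pair (i, j) with i < j, the coefficient of dx_i ∧ dx_j in alpha ∧ beta is (alpha_i * beta_j - alpha_j * beta_i). Collecting: alpha ∧ beta = (-3*x*y) dx ∧ dy + (2*x*(y + 3*z)) dx ∧ dz + (y*(2*y - 3*z)) dy ∧ dz.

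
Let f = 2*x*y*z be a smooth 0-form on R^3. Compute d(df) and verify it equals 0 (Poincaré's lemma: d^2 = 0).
d(df) = 0

Step 1: df = sum_i (∂f/∂x_i) dx_i = (2*y*z) dx + (2*x*z) dy + (2*x*y) dz.
Step 2: Apply d again. Using the 1-form formula, the coefficient of dx ∧ dy in d(df) is ∂^2 f/∂x ∂y - ∂^2 f/∂y ∂x = (2*z) - (2*z) = 0 (equality of mixed partials for smooth f).
Similarly for dx ∧ dz and dy ∧ dz — all coefficients vanish. So d(df) = 0.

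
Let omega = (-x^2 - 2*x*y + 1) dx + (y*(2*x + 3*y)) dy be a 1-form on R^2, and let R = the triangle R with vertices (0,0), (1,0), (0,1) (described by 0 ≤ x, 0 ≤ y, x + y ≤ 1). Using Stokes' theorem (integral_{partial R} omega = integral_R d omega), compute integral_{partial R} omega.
integral_(partial R) omega = 2/3

Stokes: integral_partial_R omega = integral_R d omega with d omega = (∂Q/∂x - ∂P/∂y) dx ∧ dy.
  ∂Q/∂x = 2*y
  ∂P/∂y = -2*x
  integrand = ∂Q/∂x - ∂P/∂y = 2*x + 2*y.
Integrating over R: integral_0^1 integral_0^{1-x} (2*x + 2*y) dy dx = 2/3.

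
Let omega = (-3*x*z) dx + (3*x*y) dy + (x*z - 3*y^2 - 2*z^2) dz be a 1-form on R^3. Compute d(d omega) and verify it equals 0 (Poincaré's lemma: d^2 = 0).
d(d omega) = 0

Step 1: d omega = sum_{i<j} (∂f_j/∂x_i - ∂f_i/∂x_j) dx_i ∧ dx_j:
  coeff of dx ∧ dy: 3*y
  coeff of dx ∧ dz: 3*x + z
  coeff of dy ∧ dz: -6*y
Step 2: Apply d again to each 2-form coefficient. The only possible 3-form in R^3 is dx ∧ dy ∧ dz, with coefficient
  ∂(coeff of dy∧dz)/∂x - ∂(coeff of dx∧dz)/∂y + ∂(coeff of dx∧dy)/∂z
  = ∂/∂x (-6*y) - ∂/∂y (3*x + z) + ∂/∂z (3*y).
Each of these terms simplifies to sums of mixed partials that cancel in pairs. The result is 0 (by equality of mixed partials for smooth functions — Schwarz / Clairaut).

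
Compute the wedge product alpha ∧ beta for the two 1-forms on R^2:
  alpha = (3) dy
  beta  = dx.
alpha ∧ beta = (-3) dx ∧ dy

Distribute the wedge, using dx_i ∧ dx_j = -dx_j ∧ dx_i and dx_i ∧ dx_i = 0. For each pair (i, j) with i < j, the coefficient of dx_i ∧ dx_j in alpha ∧ beta is (alpha_i * beta_j - alpha_j * beta_i). Collecting: alpha ∧ beta = (-3) dx ∧ dy.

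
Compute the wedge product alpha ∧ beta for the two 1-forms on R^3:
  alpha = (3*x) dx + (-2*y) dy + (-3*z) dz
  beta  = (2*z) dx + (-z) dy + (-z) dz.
alpha ∧ beta = (z*(-3*x + 4*y)) dx ∧ dy + (3*z*(-x + 2*z)) dx ∧ dz + (z*(2*y - 3*z)) dy ∧ dz

Distribute the wedge, using dx_i ∧ dx_j = -dx_j ∧ dx_i and dx_i ∧ dx_i = 0. For each pair (i, j) with i < j, the coefficient of dx_i ∧ dx_j in alpha ∧ beta is (alpha_i * beta_j - alpha_j * beta_i). Collecting: alpha ∧ beta = (z*(-3*x + 4*y)) dx ∧ dy + (3*z*(-x + 2*z)) dx ∧ dz + (z*(2*y - 3*z)) dy ∧ dz.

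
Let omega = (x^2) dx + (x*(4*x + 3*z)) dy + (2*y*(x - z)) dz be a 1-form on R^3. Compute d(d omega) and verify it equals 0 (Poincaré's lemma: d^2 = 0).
d(d omega) = 0

Step 1: d omega = sum_{i<j} (∂f_j/∂x_i - ∂f_i/∂x_j) dx_i ∧ dx_j:
  coeff of dx ∧ dy: 8*x + 3*z
  coeff of dx ∧ dz: 2*y
  coeff of dy ∧ dz: -x - 2*z
Step 2: Apply d again to each 2-form coefficient. The only possible 3-form in R^3 is dx ∧ dy ∧ dz, with coefficient
  ∂(coeff of dy∧dz)/∂x - ∂(coeff of dx∧dz)/∂y + ∂(coeff of dx∧dy)/∂z
  = ∂/∂x (-x - 2*z) - ∂/∂y (2*y) + ∂/∂z (8*x + 3*z).
Each of these terms simplifies to sums of mixed partials that cancel in pairs. The result is 0 (by equality of mixed partials for smooth functions — Schwarz / Clairaut).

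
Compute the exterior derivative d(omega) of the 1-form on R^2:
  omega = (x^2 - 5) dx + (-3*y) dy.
d(omega) = 0

For a 1-form omega = sum_i f_i dx_i, the exterior derivative is
  d(omega) = sum_{i < j} (∂f_j/∂x_i - ∂f_i/∂x_j) dx_i ∧ dx_j.

Assembling: d(omega) = 0.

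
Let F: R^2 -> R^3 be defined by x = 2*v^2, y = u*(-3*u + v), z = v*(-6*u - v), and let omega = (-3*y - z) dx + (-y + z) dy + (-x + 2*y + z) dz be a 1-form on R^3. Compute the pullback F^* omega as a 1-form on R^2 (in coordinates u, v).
F^* omega = (-18*u^3 + 81*u^2*v + 23*u*v^2 + 17*v^3) du + (39*u^3 + 65*u^2*v + 37*u*v^2 + 10*v^3) dv

Using F^*(f dg) = (f ∘ F) d(g ∘ F), substitute each coordinate x_i by F_i(u, v) in f_i, and replace dx_i by d F_i = (∂F_i/∂u) du + (∂F_i/∂v) dv.
  For the x component: f_1(F) = 9*u^2 + 3*u*v + v^2; d F_1 = (0) du + (4*v) dv
  For the y component: f_2(F) = 3*u^2 - 7*u*v - v^2; d F_2 = (-6*u + v) du + (u) dv
  For the z component: f_3(F) = -6*u^2 - 4*u*v - 3*v^2; d F_3 = (-6*v) du + (-6*u - 2*v) dv
Combining and collecting du, dv coefficients:
  coeff of du: -18*u^3 + 81*u^2*v + 23*u*v^2 + 17*v^3
  coeff of dv: 39*u^3 + 65*u^2*v + 37*u*v^2 + 10*v^3
F^* omega = (-18*u^3 + 81*u^2*v + 23*u*v^2 + 17*v^3) du + (39*u^3 + 65*u^2*v + 37*u*v^2 + 10*v^3) dv.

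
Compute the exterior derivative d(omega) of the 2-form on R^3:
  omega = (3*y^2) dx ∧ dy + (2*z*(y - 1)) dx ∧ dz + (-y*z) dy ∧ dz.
d(omega) = (-2*z) dx ∧ dy ∧ dz

For a 2-form omega = sum_{i<j} g_{ij} dx_i ∧ dx_j, the exterior derivative is
  d(omega) = sum_{i<j} d(g_{ij}) ∧ dx_i ∧ dx_j = sum_{i<j, k} (∂g_{ij}/∂x_k) dx_k ∧ dx_i ∧ dx_j.
Expand each term, using dx_k ∧ dx_i ∧ dx_j = sgn(permutation) dx_{(a)} ∧ dx_{(b)} ∧ dx_{(c)} with (a < b < c) sorted:
  d(2*z*(y - 1)) includes (∂/∂y)(2*z*(y - 1)) dy = (2*z) dy, which multiplied by dx ∧ dz gives (-2*z) dx ∧ dy ∧ dz
Collecting like 3-forms: d(omega) = (-2*z) dx ∧ dy ∧ dz.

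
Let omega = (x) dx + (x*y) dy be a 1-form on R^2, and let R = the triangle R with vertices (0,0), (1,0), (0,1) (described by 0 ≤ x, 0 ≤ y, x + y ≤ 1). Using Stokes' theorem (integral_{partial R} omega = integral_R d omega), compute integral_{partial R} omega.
integral_(partial R) omega = 1/6

Stokes: integral_partial_R omega = integral_R d omega with d omega = (∂Q/∂x - ∂P/∂y) dx ∧ dy.
  ∂Q/∂x = y
  ∂P/∂y = 0
  integrand = ∂Q/∂x - ∂P/∂y = y.
Integrating over R: integral_0^1 integral_0^{1-x} (y) dy dx = 1/6.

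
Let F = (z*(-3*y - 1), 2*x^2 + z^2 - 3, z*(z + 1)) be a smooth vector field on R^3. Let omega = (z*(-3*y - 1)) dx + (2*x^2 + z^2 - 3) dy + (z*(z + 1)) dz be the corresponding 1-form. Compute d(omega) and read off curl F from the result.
d(omega) = (-2*z) dy ∧ dz + (-3*y - 1) dz ∧ dx + (4*x + 3*z) dx ∧ dy; curl F = (-2*z, -3*y - 1, 4*x + 3*z)

d omega = sum_{i<j} (∂f_j/∂x_i - ∂f_i/∂x_j) dx_i ∧ dx_j. Under the identification (dy ∧ dz, dz ∧ dx, dx ∧ dy) ↔ (e_x, e_y, e_z), the coefficients are exactly the components of curl F. Compute:
  ∂R/∂y - ∂Q/∂z = (0) - (2*z) = -2*z
  ∂P/∂z - ∂R/∂x = (-3*y - 1) - (0) = -3*y - 1
  ∂Q/∂x - ∂P/∂y = (4*x) - (-3*z) = 4*x + 3*z.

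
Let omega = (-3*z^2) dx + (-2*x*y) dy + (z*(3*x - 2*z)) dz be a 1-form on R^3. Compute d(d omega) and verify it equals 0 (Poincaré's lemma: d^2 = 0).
d(d omega) = 0

Step 1: d omega = sum_{i<j} (∂f_j/∂x_i - ∂f_i/∂x_j) dx_i ∧ dx_j:
  coeff of dx ∧ dy: -2*y
  coeff of dx ∧ dz: 9*z
  coeff of dy ∧ dz: 0
Step 2: Apply d again to each 2-form coefficient. The only possible 3-form in R^3 is dx ∧ dy ∧ dz, with coefficient
  ∂(coeff of dy∧dz)/∂x - ∂(coeff of dx∧dz)/∂y + ∂(coeff of dx∧dy)/∂z
  = ∂/∂x (0) - ∂/∂y (9*z) + ∂/∂z (-2*y).
Each of these terms simplifies to sums of mixed partials that cancel in pairs. The result is 0 (by equality of mixed partials for smooth functions — Schwarz / Clairaut).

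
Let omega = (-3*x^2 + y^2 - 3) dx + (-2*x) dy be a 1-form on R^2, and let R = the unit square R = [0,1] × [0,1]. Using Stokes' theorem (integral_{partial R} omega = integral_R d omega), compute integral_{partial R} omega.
integral_(partial R) omega = -3

Stokes: integral_partial_R omega = integral_R d omega with d omega = (∂Q/∂x - ∂P/∂y) dx ∧ dy.
  ∂Q/∂x = -2
  ∂P/∂y = 2*y
  integrand = ∂Q/∂x - ∂P/∂y = -2*y - 2.
Integrating over R: integral_0^1 integral_0^1 (-2*y - 2) dx dy = -3.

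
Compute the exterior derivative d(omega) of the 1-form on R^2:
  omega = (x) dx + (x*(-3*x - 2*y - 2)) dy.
d(omega) = (-6*x - 2*y - 2) dx ∧ dy

For a 1-form omega = sum_i f_i dx_i, the exterior derivative is
  d(omega) = sum_{i < j} (∂f_j/∂x_i - ∂f_i/∂x_j) dx_i ∧ dx_j.
  coefficient of dx ∧ dy: ∂f_2/∂x - ∂f_1/∂y = ∂(x*(-3*x - 2*y - 2))/∂x - ∂(x)/∂y = -6*x - 2*y - 2
Assembling: d(omega) = (-6*x - 2*y - 2) dx ∧ dy.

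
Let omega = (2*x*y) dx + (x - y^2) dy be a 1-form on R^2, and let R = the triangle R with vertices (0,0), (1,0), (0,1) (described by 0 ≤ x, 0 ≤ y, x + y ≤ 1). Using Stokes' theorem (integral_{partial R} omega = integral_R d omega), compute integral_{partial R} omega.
integral_(partial R) omega = 1/6

Stokes: integral_partial_R omega = integral_R d omega with d omega = (∂Q/∂x - ∂P/∂y) dx ∧ dy.
  ∂Q/∂x = 1
  ∂P/∂y = 2*x
  integrand = ∂Q/∂x - ∂P/∂y = 1 - 2*x.
Integrating over R: integral_0^1 integral_0^{1-x} (1 - 2*x) dy dx = 1/6.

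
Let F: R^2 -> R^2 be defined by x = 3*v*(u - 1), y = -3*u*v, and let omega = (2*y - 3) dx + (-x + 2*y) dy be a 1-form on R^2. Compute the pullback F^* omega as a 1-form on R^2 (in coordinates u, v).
F^* omega = (9*v*(u*v - v - 1)) du + (9*u^2*v + 9*u*v - 9*u + 9) dv

Using F^*(f dg) = (f ∘ F) d(g ∘ F), substitute each coordinate x_i by F_i(u, v) in f_i, and replace dx_i by d F_i = (∂F_i/∂u) du + (∂F_i/∂v) dv.
  For the x component: f_1(F) = -6*u*v - 3; d F_1 = (3*v) du + (3*u - 3) dv
  For the y component: f_2(F) = 3*v*(1 - 3*u); d F_2 = (-3*v) du + (-3*u) dv
Combining and collecting du, dv coefficients:
  coeff of du: 9*v*(u*v - v - 1)
  coeff of dv: 9*u^2*v + 9*u*v - 9*u + 9
F^* omega = (9*v*(u*v - v - 1)) du + (9*u^2*v + 9*u*v - 9*u + 9) dv.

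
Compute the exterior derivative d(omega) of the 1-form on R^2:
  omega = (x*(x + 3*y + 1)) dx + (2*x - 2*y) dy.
d(omega) = (2 - 3*x) dx ∧ dy

For a 1-form omega = sum_i f_i dx_i, the exterior derivative is
  d(omega) = sum_{i < j} (∂f_j/∂x_i - ∂f_i/∂x_j) dx_i ∧ dx_j.
  coefficient of dx ∧ dy: ∂f_2/∂x - ∂f_1/∂y = ∂(2*x - 2*y)/∂x - ∂(x*(x + 3*y + 1))/∂y = 2 - 3*x
Assembling: d(omega) = (2 - 3*x) dx ∧ dy.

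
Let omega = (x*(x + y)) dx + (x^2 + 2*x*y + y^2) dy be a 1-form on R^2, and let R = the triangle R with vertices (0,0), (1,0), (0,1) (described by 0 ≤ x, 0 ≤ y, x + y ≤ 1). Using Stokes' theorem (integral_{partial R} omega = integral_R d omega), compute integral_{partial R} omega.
integral_(partial R) omega = 1/2

Stokes: integral_partial_R omega = integral_R d omega with d omega = (∂Q/∂x - ∂P/∂y) dx ∧ dy.
  ∂Q/∂x = 2*x + 2*y
  ∂P/∂y = x
  integrand = ∂Q/∂x - ∂P/∂y = x + 2*y.
Integrating over R: integral_0^1 integral_0^{1-x} (x + 2*y) dy dx = 1/2.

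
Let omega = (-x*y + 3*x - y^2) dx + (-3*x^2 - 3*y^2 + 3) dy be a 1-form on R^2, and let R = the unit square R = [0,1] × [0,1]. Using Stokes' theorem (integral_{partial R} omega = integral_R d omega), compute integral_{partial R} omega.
integral_(partial R) omega = -3/2

Stokes: integral_partial_R omega = integral_R d omega with d omega = (∂Q/∂x - ∂P/∂y) dx ∧ dy.
  ∂Q/∂x = -6*x
  ∂P/∂y = -x - 2*y
  integrand = ∂Q/∂x - ∂P/∂y = -5*x + 2*y.
Integrating over R: integral_0^1 integral_0^1 (-5*x + 2*y) dx dy = -3/2.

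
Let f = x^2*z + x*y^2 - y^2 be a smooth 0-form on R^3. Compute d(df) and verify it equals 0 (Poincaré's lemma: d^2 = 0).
d(df) = 0

Step 1: df = sum_i (∂f/∂x_i) dx_i = (2*x*z + y^2) dx + (2*y*(x - 1)) dy + (x^2) dz.
Step 2: Apply d again. Using the 1-form formula, the coefficient of dx ∧ dy in d(df) is ∂^2 f/∂x ∂y - ∂^2 f/∂y ∂x = (2*y) - (2*y) = 0 (equality of mixed partials for smooth f).
Similarly for dx ∧ dz and dy ∧ dz — all coefficients vanish. So d(df) = 0.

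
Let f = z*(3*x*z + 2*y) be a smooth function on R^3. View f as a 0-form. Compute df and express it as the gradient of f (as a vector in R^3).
df = (3*z^2) dx + (2*z) dy + (6*x*z + 2*y) dz; grad f = (3*z^2, 2*z, 6*x*z + 2*y)

For a 0-form f, d f = (∂f/∂x) dx + (∂f/∂y) dy + (∂f/∂z) dz. The components of the vector representation are exactly the entries of grad f in Cartesian coordinates:
  ∂f/∂x = 3*z^2
  ∂f/∂y = 2*z
  ∂f/∂z = 6*x*z + 2*y.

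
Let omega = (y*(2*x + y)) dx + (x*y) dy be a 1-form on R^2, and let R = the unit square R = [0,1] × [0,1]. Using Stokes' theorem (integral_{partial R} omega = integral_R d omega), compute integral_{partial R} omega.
integral_(partial R) omega = -3/2

Stokes: integral_partial_R omega = integral_R d omega with d omega = (∂Q/∂x - ∂P/∂y) dx ∧ dy.
  ∂Q/∂x = y
  ∂P/∂y = 2*x + 2*y
  integrand = ∂Q/∂x - ∂P/∂y = -2*x - y.
Integrating over R: integral_0^1 integral_0^1 (-2*x - y) dx dy = -3/2.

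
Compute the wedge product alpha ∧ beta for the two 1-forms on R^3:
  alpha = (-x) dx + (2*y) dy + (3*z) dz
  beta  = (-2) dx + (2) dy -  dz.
alpha ∧ beta = (-2*x + 4*y) dx ∧ dy + (x + 6*z) dx ∧ dz + (-2*y - 6*z) dy ∧ dz

Distribute the wedge, using dx_i ∧ dx_j = -dx_j ∧ dx_i and dx_i ∧ dx_i = 0. For each pair (i, j) with i < j, the coefficient of dx_i ∧ dx_j in alpha ∧ beta is (alpha_i * beta_j - alpha_j * beta_i). Collecting: alpha ∧ beta = (-2*x + 4*y) dx ∧ dy + (x + 6*z) dx ∧ dz + (-2*y - 6*z) dy ∧ dz.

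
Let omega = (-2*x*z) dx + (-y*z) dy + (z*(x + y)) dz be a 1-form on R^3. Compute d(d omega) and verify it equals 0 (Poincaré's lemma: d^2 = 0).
d(d omega) = 0

Step 1: d omega = sum_{i<j} (∂f_j/∂x_i - ∂f_i/∂x_j) dx_i ∧ dx_j:
  coeff of dx ∧ dy: 0
  coeff of dx ∧ dz: 2*x + z
  coeff of dy ∧ dz: y + z
Step 2: Apply d again to each 2-form coefficient. The only possible 3-form in R^3 is dx ∧ dy ∧ dz, with coefficient
  ∂(coeff of dy∧dz)/∂x - ∂(coeff of dx∧dz)/∂y + ∂(coeff of dx∧dy)/∂z
  = ∂/∂x (y + z) - ∂/∂y (2*x + z) + ∂/∂z (0).
Each of these terms simplifies to sums of mixed partials that cancel in pairs. The result is 0 (by equality of mixed partials for smooth functions — Schwarz / Clairaut).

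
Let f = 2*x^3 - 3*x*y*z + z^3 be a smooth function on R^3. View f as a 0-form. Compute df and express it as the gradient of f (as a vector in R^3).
df = (6*x^2 - 3*y*z) dx + (-3*x*z) dy + (-3*x*y + 3*z^2) dz; grad f = (6*x^2 - 3*y*z, -3*x*z, -3*x*y + 3*z^2)

For a 0-form f, d f = (∂f/∂x) dx + (∂f/∂y) dy + (∂f/∂z) dz. The components of the vector representation are exactly the entries of grad f in Cartesian coordinates:
  ∂f/∂x = 6*x^2 - 3*y*z
  ∂f/∂y = -3*x*z
  ∂f/∂z = -3*x*y + 3*z^2.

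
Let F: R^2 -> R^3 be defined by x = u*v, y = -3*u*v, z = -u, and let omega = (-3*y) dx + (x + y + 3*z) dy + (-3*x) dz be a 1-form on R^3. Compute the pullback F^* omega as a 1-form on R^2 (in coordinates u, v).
F^* omega = (3*u*v*(5*v + 4)) du + (u^2*(15*v + 9)) dv

Using F^*(f dg) = (f ∘ F) d(g ∘ F), substitute each coordinate x_i by F_i(u, v) in f_i, and replace dx_i by d F_i = (∂F_i/∂u) du + (∂F_i/∂v) dv.
  For the x component: f_1(F) = 9*u*v; d F_1 = (v) du + (u) dv
  For the y component: f_2(F) = u*(-2*v - 3); d F_2 = (-3*v) du + (-3*u) dv
  For the z component: f_3(F) = -3*u*v; d F_3 = (-1) du + (0) dv
Combining and collecting du, dv coefficients:
  coeff of du: 3*u*v*(5*v + 4)
  coeff of dv: u^2*(15*v + 9)
F^* omega = (3*u*v*(5*v + 4)) du + (u^2*(15*v + 9)) dv.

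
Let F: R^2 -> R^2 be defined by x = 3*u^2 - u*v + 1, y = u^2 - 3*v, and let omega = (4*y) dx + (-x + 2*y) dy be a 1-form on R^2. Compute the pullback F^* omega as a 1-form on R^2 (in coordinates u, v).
F^* omega = (22*u^3 - 2*u^2*v - 84*u*v - 2*u + 12*v^2) du + (-4*u^3 + 3*u^2 + 9*u*v + 18*v + 3) dv

Using F^*(f dg) = (f ∘ F) d(g ∘ F), substitute each coordinate x_i by F_i(u, v) in f_i, and replace dx_i by d F_i = (∂F_i/∂u) du + (∂F_i/∂v) dv.
  For the x component: f_1(F) = 4*u^2 - 12*v; d F_1 = (6*u - v) du + (-u) dv
  For the y component: f_2(F) = -u^2 + u*v - 6*v - 1; d F_2 = (2*u) du + (-3) dv
Combining and collecting du, dv coefficients:
  coeff of du: 22*u^3 - 2*u^2*v - 84*u*v - 2*u + 12*v^2
  coeff of dv: -4*u^3 + 3*u^2 + 9*u*v + 18*v + 3
F^* omega = (22*u^3 - 2*u^2*v - 84*u*v - 2*u + 12*v^2) du + (-4*u^3 + 3*u^2 + 9*u*v + 18*v + 3) dv.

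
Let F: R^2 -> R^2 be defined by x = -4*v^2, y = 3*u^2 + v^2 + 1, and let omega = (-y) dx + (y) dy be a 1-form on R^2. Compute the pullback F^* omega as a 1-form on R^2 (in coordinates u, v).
F^* omega = (6*u*(3*u^2 + v^2 + 1)) du + (10*v*(3*u^2 + v^2 + 1)) dv

Using F^*(f dg) = (f ∘ F) d(g ∘ F), substitute each coordinate x_i by F_i(u, v) in f_i, and replace dx_i by d F_i = (∂F_i/∂u) du + (∂F_i/∂v) dv.
  For the x component: f_1(F) = -3*u^2 - v^2 - 1; d F_1 = (0) du + (-8*v) dv
  For the y component: f_2(F) = 3*u^2 + v^2 + 1; d F_2 = (6*u) du + (2*v) dv
Combining and collecting du, dv coefficients:
  coeff of du: 6*u*(3*u^2 + v^2 + 1)
  coeff of dv: 10*v*(3*u^2 + v^2 + 1)
F^* omega = (6*u*(3*u^2 + v^2 + 1)) du + (10*v*(3*u^2 + v^2 + 1)) dv.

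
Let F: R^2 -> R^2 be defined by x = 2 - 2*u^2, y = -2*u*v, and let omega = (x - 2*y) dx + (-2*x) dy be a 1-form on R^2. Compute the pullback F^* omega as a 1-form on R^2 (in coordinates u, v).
F^* omega = (8*u^3 - 24*u^2*v - 8*u + 8*v) du + (8*u*(1 - u^2)) dv

Using F^*(f dg) = (f ∘ F) d(g ∘ F), substitute each coordinate x_i by F_i(u, v) in f_i, and replace dx_i by d F_i = (∂F_i/∂u) du + (∂F_i/∂v) dv.
  For the x component: f_1(F) = -2*u^2 + 4*u*v + 2; d F_1 = (-4*u) du + (0) dv
  For the y component: f_2(F) = 4*u^2 - 4; d F_2 = (-2*v) du + (-2*u) dv
Combining and collecting du, dv coefficients:
  coeff of du: 8*u^3 - 24*u^2*v - 8*u + 8*v
  coeff of dv: 8*u*(1 - u^2)
F^* omega = (8*u^3 - 24*u^2*v - 8*u + 8*v) du + (8*u*(1 - u^2)) dv.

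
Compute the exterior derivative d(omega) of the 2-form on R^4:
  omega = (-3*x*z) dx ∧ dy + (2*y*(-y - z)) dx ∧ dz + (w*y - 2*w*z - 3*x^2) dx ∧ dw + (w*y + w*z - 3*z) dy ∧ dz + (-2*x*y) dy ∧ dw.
d(omega) = (-3*x + 4*y + 2*z) dx ∧ dy ∧ dz + (-w - 2*y) dx ∧ dy ∧ dw + (2*w) dx ∧ dz ∧ dw + (y + z) dy ∧ dz ∧ dw

For a 2-form omega = sum_{i<j} g_{ij} dx_i ∧ dx_j, the exterior derivative is
  d(omega) = sum_{i<j} d(g_{ij}) ∧ dx_i ∧ dx_j = sum_{i<j, k} (∂g_{ij}/∂x_k) dx_k ∧ dx_i ∧ dx_j.
Expand each term, using dx_k ∧ dx_i ∧ dx_j = sgn(permutation) dx_{(a)} ∧ dx_{(b)} ∧ dx_{(c)} with (a < b < c) sorted:
  d(-3*x*z) includes (∂/∂z)(-3*x*z) dz = (-3*x) dz, which multiplied by dx ∧ dy gives (-3*x) dx ∧ dy ∧ dz
  d(2*y*(-y - z)) includes (∂/∂y)(2*y*(-y - z)) dy = (-4*y - 2*z) dy, which multiplied by dx ∧ dz gives (4*y + 2*z) dx ∧ dy ∧ dz
  d(w*y - 2*w*z - 3*x^2) includes (∂/∂y)(w*y - 2*w*z - 3*x^2) dy = (w) dy, which multiplied by dx ∧ dw gives (-w) dx ∧ dy ∧ dw
  d(w*y - 2*w*z - 3*x^2) includes (∂/∂z)(w*y - 2*w*z - 3*x^2) dz = (-2*w) dz, which multiplied by dx ∧ dw gives (2*w) dx ∧ dz ∧ dw
  d(w*y + w*z - 3*z) includes (∂/∂w)(w*y + w*z - 3*z) dw = (y + z) dw, which multiplied by dy ∧ dz gives (y + z) dy ∧ dz ∧ dw
  d(-2*x*y) includes (∂/∂x)(-2*x*y) dx = (-2*y) dx, which multiplied by dy ∧ dw gives (-2*y) dx ∧ dy ∧ dw
Collecting like 3-forms: d(omega) = (-3*x + 4*y + 2*z) dx ∧ dy ∧ dz + (-w - 2*y) dx ∧ dy ∧ dw + (2*w) dx ∧ dz ∧ dw + (y + z) dy ∧ dz ∧ dw.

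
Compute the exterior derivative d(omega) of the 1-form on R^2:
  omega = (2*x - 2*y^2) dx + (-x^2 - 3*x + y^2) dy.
d(omega) = (-2*x + 4*y - 3) dx ∧ dy

For a 1-form omega = sum_i f_i dx_i, the exterior derivative is
  d(omega) = sum_{i < j} (∂f_j/∂x_i - ∂f_i/∂x_j) dx_i ∧ dx_j.
  coefficient of dx ∧ dy: ∂f_2/∂x - ∂f_1/∂y = ∂(-x^2 - 3*x + y^2)/∂x - ∂(2*x - 2*y^2)/∂y = -2*x + 4*y - 3
Assembling: d(omega) = (-2*x + 4*y - 3) dx ∧ dy.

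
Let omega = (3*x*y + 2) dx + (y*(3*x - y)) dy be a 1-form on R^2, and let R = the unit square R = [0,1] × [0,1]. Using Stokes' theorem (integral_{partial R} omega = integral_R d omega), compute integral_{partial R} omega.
integral_(partial R) omega = 0

Stokes: integral_partial_R omega = integral_R d omega with d omega = (∂Q/∂x - ∂P/∂y) dx ∧ dy.
  ∂Q/∂x = 3*y
  ∂P/∂y = 3*x
  integrand = ∂Q/∂x - ∂P/∂y = -3*x + 3*y.
Integrating over R: integral_0^1 integral_0^1 (-3*x + 3*y) dx dy = 0.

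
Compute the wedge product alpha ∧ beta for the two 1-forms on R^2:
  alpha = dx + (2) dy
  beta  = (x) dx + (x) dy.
alpha ∧ beta = (-x) dx ∧ dy

Distribute the wedge, using dx_i ∧ dx_j = -dx_j ∧ dx_i and dx_i ∧ dx_i = 0. For each pair (i, j) with i < j, the coefficient of dx_i ∧ dx_j in alpha ∧ beta is (alpha_i * beta_j - alpha_j * beta_i). Collecting: alpha ∧ beta = (-x) dx ∧ dy.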